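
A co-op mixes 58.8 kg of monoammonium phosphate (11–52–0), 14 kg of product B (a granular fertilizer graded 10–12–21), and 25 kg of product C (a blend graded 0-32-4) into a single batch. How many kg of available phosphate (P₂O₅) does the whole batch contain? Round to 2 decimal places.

40.26 kg P₂O₅

P₂O₅ mass = 52%×58.8 + 12%×14 + 32%×25 = 40.256 kg.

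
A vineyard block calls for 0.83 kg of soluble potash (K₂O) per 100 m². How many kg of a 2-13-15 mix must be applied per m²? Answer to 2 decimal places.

0.06 kg of product per sq m

Product per 100 m² = 0.83 / 15% = 5.53333 kg.
Convert to per m²: 5.53333 × 0.01 = 0.0553333 kg.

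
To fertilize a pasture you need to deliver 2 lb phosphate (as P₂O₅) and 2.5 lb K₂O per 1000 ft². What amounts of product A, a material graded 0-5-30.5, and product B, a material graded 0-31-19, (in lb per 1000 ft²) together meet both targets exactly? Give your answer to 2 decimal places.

With a, b = lb per 1000 ft² of product A and product B:
P₂O₅: 0.05·a + 0.31·b = 2
K₂O: 0.305·a + 0.19·b = 2.5
From row1: a = (2 − 0.31·b) / 0.05.
Into row2: 0.305·(2 − 0.31·b)/0.05 + 0.19·b = 2.5 → b = 5.70253, a = 4.64433.

4.64 lb product A, 5.70 lb product B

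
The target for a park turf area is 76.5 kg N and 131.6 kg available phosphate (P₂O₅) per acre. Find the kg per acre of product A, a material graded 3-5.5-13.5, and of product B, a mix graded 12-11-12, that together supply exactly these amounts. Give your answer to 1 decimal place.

Let a = kg of product A, b = kg of product B (per acre).
N: 0.03·a + 0.12·b = 76.5
P₂O₅: 0.055·a + 0.11·b = 131.6
Eliminate b: (row1) − 0.12/0.11·(row2) → -0.03·a = -67.0636, so a = 2235.45.
Then b = (131.6 − 0.055·2235.45) / 0.11 = 78.6364.

2235.5 kg product A, 78.6 kg product B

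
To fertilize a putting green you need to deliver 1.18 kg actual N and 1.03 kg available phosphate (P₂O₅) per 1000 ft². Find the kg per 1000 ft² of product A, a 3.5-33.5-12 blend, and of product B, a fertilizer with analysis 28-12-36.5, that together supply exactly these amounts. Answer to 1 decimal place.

With a, b = kg per 1000 ft² of product A and product B:
N: 0.035·a + 0.28·b = 1.18
P₂O₅: 0.335·a + 0.12·b = 1.03
Eliminate b: (row1) − 0.28/0.12·(row2) → -0.746667·a = -1.22333, so a = 1.63839.
Then b = (1.03 − 0.335·1.63839) / 0.12 = 4.00949.

1.6 kg product A, 4.0 kg product B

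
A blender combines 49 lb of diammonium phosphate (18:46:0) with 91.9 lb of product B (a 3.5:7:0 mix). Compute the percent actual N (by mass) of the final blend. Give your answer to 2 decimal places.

Total mass = 49 + 91.9 = 140.9 lb.
N mass = 18%×49 + 3.5%×91.9 = 12.0365 lb.
% N = 12.0365 / 140.9 = 8.54258%.

8.54% N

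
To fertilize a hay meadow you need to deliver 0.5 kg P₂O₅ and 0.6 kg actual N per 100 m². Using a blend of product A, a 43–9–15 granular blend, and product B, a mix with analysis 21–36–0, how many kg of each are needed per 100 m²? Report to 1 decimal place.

0.8 kg product A, 1.2 kg product B

Per-100 m² balance (a = product A, b = product B):
P₂O₅: 0.09·a + 0.36·b = 0.5
N: 0.43·a + 0.21·b = 0.6
Eliminate a: (row1) − 0.09/0.43·(row2) → 0.316047·b = 0.374419, so b = 1.18469.
Back-substitute: a = (0.5 − 0.36·1.18469) / 0.09 = 0.816777.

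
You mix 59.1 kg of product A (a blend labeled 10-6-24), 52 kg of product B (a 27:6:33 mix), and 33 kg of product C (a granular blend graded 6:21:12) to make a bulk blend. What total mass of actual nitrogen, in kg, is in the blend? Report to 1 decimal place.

21.9 kg N

N mass = 10%×59.1 + 27%×52 + 6%×33 = 21.93 kg.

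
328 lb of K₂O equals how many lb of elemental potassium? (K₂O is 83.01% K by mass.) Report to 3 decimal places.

K = 328 × 0.8301 = 272.2728 lb.

272.273 lb K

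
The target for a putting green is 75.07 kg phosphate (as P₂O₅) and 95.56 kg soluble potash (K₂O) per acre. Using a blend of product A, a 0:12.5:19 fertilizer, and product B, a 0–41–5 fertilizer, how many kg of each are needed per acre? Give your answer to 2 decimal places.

494.43 kg product A, 32.36 kg product B

With a, b = kg per acre of product A and product B:
P₂O₅: 0.125·a + 0.41·b = 75.07
K₂O: 0.19·a + 0.05·b = 95.56
Eliminate b: (row1) − 0.41/0.05·(row2) → -1.433·a = -708.522, so a = 494.433.
Then b = (95.56 − 0.19·494.433) / 0.05 = 32.3559.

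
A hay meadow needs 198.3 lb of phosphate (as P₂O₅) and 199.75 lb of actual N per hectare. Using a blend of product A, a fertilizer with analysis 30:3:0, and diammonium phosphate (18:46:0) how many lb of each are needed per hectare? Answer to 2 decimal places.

423.76 lb product A, 403.45 lb diammonium phosphate

Let a = lb of product A, b = lb of diammonium phosphate (per hectare).
P₂O₅: 0.03·a + 0.46·b = 198.3
N: 0.3·a + 0.18·b = 199.75
Solving simultaneously: a = 423.763, b = 403.4502.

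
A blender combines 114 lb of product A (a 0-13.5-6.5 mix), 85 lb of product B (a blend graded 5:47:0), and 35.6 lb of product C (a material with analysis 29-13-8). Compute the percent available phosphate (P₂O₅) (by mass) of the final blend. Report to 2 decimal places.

25.56% P₂O₅

Total mass = 114 + 85 + 35.6 = 234.6 lb.
P₂O₅ mass = 13.5%×114 + 47%×85 + 13%×35.6 = 59.968 lb.
% P₂O₅ = 59.968 / 234.6 = 25.5618%.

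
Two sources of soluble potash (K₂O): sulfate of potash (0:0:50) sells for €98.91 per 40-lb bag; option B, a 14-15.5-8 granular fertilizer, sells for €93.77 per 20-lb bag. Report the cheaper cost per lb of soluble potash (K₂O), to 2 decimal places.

sulfate of potash: K₂O per bag = 40 × 50% = 20 lb; cost = 98.91 / 20 = €4.9455/lb K₂O.
option B: K₂O per bag = 20 × 8% = 1.6 lb; cost = 93.77 / 1.6 = €58.6062/lb K₂O.
sulfate of potash is cheaper.

€4.95 per lb K₂O (sulfate of potash)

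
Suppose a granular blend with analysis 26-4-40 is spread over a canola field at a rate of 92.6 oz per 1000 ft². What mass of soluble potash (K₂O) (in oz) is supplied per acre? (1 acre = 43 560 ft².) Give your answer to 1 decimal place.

1613.5 oz K₂O per acre

K₂O per 1000 ft² = 92.6 × 40% = 37.04 oz.
Convert to per acre: 37.04 × 43.56 = 1613.46 oz.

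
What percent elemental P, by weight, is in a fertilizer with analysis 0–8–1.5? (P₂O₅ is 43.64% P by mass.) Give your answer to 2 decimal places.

%P = 8 × 0.4364 = 3.4912%.

3.49% P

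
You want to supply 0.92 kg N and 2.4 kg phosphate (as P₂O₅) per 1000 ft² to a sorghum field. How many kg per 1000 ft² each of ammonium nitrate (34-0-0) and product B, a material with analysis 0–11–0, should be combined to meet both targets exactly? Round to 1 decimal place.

2.7 kg ammonium nitrate, 21.8 kg product B

With a, b = kg per 1000 ft² of ammonium nitrate and product B:
N: 0.34·a + 0·b = 0.92
P₂O₅: 0·a + 0.11·b = 2.4
Solving simultaneously: a = 2.70588, b = 21.8182.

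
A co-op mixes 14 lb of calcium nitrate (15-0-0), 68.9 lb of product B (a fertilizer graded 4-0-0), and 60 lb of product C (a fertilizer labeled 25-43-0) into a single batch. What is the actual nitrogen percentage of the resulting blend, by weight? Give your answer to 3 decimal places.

Total mass = 14 + 68.9 + 60 = 142.9 lb.
N mass = 15%×14 + 4%×68.9 + 25%×60 = 19.856 lb.
% N = 19.856 / 142.9 = 13.89503%.

13.895% N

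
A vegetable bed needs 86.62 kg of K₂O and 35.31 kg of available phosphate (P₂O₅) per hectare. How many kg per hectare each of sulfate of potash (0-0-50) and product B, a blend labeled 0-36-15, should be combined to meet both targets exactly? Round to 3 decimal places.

143.815 kg sulfate of potash, 98.083 kg product B

With a, b = kg per hectare of sulfate of potash and product B:
K₂O: 0.5·a + 0.15·b = 86.62
P₂O₅: 0·a + 0.36·b = 35.31
Solving simultaneously: a = 143.815, b = 98.0833.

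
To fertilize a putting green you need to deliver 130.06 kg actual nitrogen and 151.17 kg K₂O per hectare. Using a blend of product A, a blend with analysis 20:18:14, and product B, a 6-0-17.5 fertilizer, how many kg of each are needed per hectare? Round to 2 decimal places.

514.67 kg product A, 452.09 kg product B

Per-hectare balance (a = product A, b = product B):
N: 0.2·a + 0.06·b = 130.06
K₂O: 0.14·a + 0.175·b = 151.17
Eliminate a: (row1) − 0.2/0.14·(row2) → -0.19·b = -85.8971, so b = 452.0902.
Back-substitute: a = (130.06 − 0.06·452.0902) / 0.2 = 514.673.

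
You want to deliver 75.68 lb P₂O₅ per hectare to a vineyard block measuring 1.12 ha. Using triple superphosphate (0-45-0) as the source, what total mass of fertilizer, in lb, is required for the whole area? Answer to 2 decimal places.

Product per hectare = 75.68 / 45% = 168.178 lb.
Total product = 168.178 × 1.12 = 188.359 lb.

188.36 lb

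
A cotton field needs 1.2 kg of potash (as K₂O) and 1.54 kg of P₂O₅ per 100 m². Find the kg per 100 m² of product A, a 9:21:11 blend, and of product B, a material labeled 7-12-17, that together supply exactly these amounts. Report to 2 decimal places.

Per-100 m² balance (a = product A, b = product B):
K₂O: 0.11·a + 0.17·b = 1.2
P₂O₅: 0.21·a + 0.12·b = 1.54
Solving simultaneously: a = 5.23556, b = 3.67111.

5.24 kg product A, 3.67 kg product B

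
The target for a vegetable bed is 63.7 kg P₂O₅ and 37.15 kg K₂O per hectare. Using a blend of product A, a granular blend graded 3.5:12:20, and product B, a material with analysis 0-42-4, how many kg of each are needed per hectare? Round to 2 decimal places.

With a, b = kg per hectare of product A and product B:
P₂O₅: 0.12·a + 0.42·b = 63.7
K₂O: 0.2·a + 0.04·b = 37.15
Eliminate b: (row1) − 0.42/0.04·(row2) → -1.98·a = -326.375, so a = 164.836.
Then b = (37.15 − 0.2·164.836) / 0.04 = 104.571.

164.84 kg product A, 104.57 kg product B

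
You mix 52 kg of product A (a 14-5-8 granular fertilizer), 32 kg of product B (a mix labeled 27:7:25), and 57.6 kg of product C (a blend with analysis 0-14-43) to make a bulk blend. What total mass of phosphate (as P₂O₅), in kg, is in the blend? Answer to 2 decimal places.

P₂O₅ mass = 5%×52 + 7%×32 + 14%×57.6 = 12.904 kg.

12.90 kg P₂O₅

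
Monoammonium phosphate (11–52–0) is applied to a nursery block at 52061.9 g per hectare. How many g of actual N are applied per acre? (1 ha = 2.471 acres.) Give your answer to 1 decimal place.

nitrogen per hectare = 52061.9 × 11% = 5726.81 g.
Convert to per acre: 5726.81 × 0.404694 = 2317.61 g.

2317.6 g N per acre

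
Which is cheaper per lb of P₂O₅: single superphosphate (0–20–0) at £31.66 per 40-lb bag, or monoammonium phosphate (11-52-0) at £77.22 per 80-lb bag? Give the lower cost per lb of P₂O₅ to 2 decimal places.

single superphosphate: P₂O₅ per bag = 40 × 20% = 8 lb; cost = 31.66 / 8 = £3.9575/lb P₂O₅.
monoammonium phosphate: P₂O₅ per bag = 80 × 52% = 41.6 lb; cost = 77.22 / 41.6 = £1.8562/lb P₂O₅.
monoammonium phosphate is cheaper.

£1.86 per lb P₂O₅ (monoammonium phosphate)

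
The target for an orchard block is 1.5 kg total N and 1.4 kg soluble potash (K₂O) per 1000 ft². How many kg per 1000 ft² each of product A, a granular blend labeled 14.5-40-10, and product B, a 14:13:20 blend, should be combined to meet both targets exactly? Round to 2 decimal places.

Let a = kg of product A, b = kg of product B (per 1000 ft²).
N: 0.145·a + 0.14·b = 1.5
K₂O: 0.1·a + 0.2·b = 1.4
Eliminate a: (row1) − 0.145/0.1·(row2) → -0.15·b = -0.53, so b = 3.53333.
Back-substitute: a = (1.5 − 0.14·3.53333) / 0.145 = 6.93333.

6.93 kg product A, 3.53 kg product B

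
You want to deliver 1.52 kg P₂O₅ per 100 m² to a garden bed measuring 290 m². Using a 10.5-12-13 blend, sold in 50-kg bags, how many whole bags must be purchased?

Product per 100 m² = 1.52 / 12% = 12.6667 kg.
Total product = 12.6667 × 290 / 100 = 36.7333 kg.
Bags = ⌈36.7333 / 50⌉ = 1.

1 bags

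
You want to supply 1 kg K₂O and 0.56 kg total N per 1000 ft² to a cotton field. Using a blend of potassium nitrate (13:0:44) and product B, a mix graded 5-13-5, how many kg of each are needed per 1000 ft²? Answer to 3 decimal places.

Let a = kg of potassium nitrate, b = kg of product B (per 1000 ft²).
K₂O: 0.44·a + 0.05·b = 1
N: 0.13·a + 0.05·b = 0.56
Eliminate a: (row1) − 0.44/0.13·(row2) → -0.119231·b = -0.895385, so b = 7.50968.
Back-substitute: a = (1 − 0.05·7.50968) / 0.44 = 1.41935.

1.419 kg potassium nitrate, 7.510 kg product B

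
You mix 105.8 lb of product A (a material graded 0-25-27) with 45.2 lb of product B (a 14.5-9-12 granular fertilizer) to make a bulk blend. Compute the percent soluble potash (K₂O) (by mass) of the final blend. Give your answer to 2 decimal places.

22.51% K₂O

Total mass = 105.8 + 45.2 = 151 lb.
K₂O mass = 27%×105.8 + 12%×45.2 = 33.99 lb.
% K₂O = 33.99 / 151 = 22.5099%.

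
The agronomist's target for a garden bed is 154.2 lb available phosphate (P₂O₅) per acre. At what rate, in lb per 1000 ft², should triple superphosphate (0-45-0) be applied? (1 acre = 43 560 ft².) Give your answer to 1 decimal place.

Product per acre = 154.2 / 45% = 342.667 lb.
Convert to per 1000 ft²: 342.667 × 0.0229568 = 7.86654 lb.

7.9 lb of product per thousand sq ft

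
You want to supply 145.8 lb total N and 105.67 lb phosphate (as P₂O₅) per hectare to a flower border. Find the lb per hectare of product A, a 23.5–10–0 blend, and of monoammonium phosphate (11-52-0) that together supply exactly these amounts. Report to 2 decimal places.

577.27 lb product A, 92.20 lb monoammonium phosphate

Let a = lb of product A, b = lb of monoammonium phosphate (per hectare).
N: 0.235·a + 0.11·b = 145.8
P₂O₅: 0.1·a + 0.52·b = 105.67
Solving simultaneously: a = 577.269, b = 92.1983.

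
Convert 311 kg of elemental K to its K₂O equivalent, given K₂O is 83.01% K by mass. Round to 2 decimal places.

374.65 kg K₂O

K₂O = 311 / 0.8301 = 374.654 kg.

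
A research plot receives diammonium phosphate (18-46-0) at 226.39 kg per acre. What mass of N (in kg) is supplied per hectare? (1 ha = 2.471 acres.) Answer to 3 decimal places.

nitrogen per acre = 226.39 × 18% = 40.7502 kg.
Convert to per hectare: 40.7502 × 2.471 = 100.6937 kg.

100.694 kg N per hectare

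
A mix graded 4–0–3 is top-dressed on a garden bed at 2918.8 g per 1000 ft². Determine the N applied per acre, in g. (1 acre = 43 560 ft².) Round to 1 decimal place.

nitrogen per 1000 ft² = 2918.8 × 4% = 116.752 g.
Convert to per acre: 116.752 × 43.56 = 5085.72 g.

5085.7 g N per acre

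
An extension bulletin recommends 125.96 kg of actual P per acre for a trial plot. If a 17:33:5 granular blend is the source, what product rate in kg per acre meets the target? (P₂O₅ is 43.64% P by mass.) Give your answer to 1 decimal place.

874.6 kg of product per acre

As P₂O₅: 125.96 / 0.4364 = 288.634 kg per acre.
Product per acre = 288.634 / 33% = 874.649 kg.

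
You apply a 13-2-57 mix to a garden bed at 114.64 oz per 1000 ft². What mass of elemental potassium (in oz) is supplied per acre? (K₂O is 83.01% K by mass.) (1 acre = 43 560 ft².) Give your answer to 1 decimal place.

K₂O per 1000 ft² = 114.64 × 57% = 65.3448 oz.
Elemental K = 65.3448 × 0.8301 = 54.2427 oz per 1000 ft².
Convert to per acre: 54.2427 × 43.56 = 2362.81 oz.

2362.8 oz K per acre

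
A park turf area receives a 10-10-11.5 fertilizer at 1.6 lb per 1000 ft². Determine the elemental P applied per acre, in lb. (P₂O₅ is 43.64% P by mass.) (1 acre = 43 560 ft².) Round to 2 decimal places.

P₂O₅ per 1000 ft² = 1.6 × 10% = 0.16 lb.
Elemental P = 0.16 × 0.4364 = 0.069824 lb per 1000 ft².
Convert to per acre: 0.069824 × 43.56 = 3.04153 lb.

3.04 lb P per acre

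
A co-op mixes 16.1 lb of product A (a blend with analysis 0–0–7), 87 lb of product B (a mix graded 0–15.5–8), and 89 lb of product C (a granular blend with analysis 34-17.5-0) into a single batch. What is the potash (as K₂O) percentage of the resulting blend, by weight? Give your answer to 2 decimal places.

Total mass = 16.1 + 87 + 89 = 192.1 lb.
K₂O mass = 7%×16.1 + 8%×87 + 0%×89 = 8.087 lb.
% K₂O = 8.087 / 192.1 = 4.20979%.

4.21% K₂O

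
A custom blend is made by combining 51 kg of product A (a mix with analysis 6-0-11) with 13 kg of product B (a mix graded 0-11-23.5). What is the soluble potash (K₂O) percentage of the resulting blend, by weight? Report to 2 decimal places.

Total mass = 51 + 13 = 64 kg.
K₂O mass = 11%×51 + 23.5%×13 = 8.665 kg.
% K₂O = 8.665 / 64 = 13.5391%.

13.54% K₂O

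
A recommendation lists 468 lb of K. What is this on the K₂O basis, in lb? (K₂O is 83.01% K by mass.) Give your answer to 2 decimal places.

K₂O = 468 / 0.8301 = 563.787 lb.

563.79 lb K₂O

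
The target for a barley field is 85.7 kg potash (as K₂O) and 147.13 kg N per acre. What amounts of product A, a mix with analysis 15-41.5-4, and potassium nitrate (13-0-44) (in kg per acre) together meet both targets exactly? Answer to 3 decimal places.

881.516 kg product A, 114.635 kg potassium nitrate

With a, b = kg per acre of product A and potassium nitrate:
K₂O: 0.04·a + 0.44·b = 85.7
N: 0.15·a + 0.13·b = 147.13
Eliminate b: (row1) − 0.44/0.13·(row2) → -0.467692·a = -412.278, so a = 881.5164.
Then b = (147.13 − 0.15·881.5164) / 0.13 = 114.6349.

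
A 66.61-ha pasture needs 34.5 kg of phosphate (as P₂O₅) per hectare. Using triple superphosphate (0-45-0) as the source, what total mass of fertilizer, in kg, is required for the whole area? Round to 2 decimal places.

Product per hectare = 34.5 / 45% = 76.6667 kg.
Total product = 76.6667 × 66.61 = 5106.767 kg.

5106.77 kg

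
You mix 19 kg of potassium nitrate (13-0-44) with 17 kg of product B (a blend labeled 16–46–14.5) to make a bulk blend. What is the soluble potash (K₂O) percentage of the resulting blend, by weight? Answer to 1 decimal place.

Total mass = 19 + 17 = 36 kg.
K₂O mass = 44%×19 + 14.5%×17 = 10.825 kg.
% K₂O = 10.825 / 36 = 30.0694%.

30.1% K₂O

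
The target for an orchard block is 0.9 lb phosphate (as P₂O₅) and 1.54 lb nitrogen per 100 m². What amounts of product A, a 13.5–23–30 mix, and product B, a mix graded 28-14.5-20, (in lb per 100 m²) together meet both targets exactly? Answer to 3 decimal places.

0.640 lb product A, 5.191 lb product B

With a, b = lb per 100 m² of product A and product B:
P₂O₅: 0.23·a + 0.145·b = 0.9
N: 0.135·a + 0.28·b = 1.54
From row1: a = (0.9 − 0.145·b) / 0.23.
Into row2: 0.135·(0.9 − 0.145·b)/0.23 + 0.28·b = 1.54 → b = 5.1913, a = 0.640268.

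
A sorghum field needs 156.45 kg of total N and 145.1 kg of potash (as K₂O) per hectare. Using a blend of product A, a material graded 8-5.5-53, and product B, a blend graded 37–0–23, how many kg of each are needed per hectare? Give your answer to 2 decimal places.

99.63 kg product A, 401.30 kg product B

Let a = kg of product A, b = kg of product B (per hectare).
N: 0.08·a + 0.37·b = 156.45
K₂O: 0.53·a + 0.23·b = 145.1
Solving simultaneously: a = 99.6258, b = 401.297.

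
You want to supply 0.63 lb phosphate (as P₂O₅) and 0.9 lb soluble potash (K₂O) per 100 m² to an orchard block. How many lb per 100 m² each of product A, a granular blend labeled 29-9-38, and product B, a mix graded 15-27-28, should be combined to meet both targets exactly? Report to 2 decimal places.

0.86 lb product A, 2.05 lb product B

Let a = lb of product A, b = lb of product B (per 100 m²).
P₂O₅: 0.09·a + 0.27·b = 0.63
K₂O: 0.38·a + 0.28·b = 0.9
Solving simultaneously: a = 0.860465, b = 2.04651.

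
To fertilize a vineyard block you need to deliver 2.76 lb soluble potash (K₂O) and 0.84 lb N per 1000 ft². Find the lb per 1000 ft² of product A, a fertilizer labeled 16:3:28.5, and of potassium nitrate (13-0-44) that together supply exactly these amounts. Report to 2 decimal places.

Per-1000 ft² balance (a = product A, b = potassium nitrate):
K₂O: 0.285·a + 0.44·b = 2.76
N: 0.16·a + 0.13·b = 0.84
Solving simultaneously: a = 0.323838, b = 6.06297.

0.32 lb product A, 6.06 lb potassium nitrate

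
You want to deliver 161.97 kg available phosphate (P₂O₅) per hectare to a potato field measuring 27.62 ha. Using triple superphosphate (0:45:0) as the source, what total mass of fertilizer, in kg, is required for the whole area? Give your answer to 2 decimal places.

9941.36 kg

Product per hectare = 161.97 / 45% = 359.933 kg.
Total product = 359.933 × 27.62 = 9941.359 kg.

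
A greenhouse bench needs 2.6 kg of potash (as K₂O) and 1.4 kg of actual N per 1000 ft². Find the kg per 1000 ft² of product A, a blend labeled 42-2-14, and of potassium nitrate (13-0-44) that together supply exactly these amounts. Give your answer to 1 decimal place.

Per-1000 ft² balance (a = product A, b = potassium nitrate):
K₂O: 0.14·a + 0.44·b = 2.6
N: 0.42·a + 0.13·b = 1.4
Eliminate a: (row1) − 0.14/0.42·(row2) → 0.396667·b = 2.13333, so b = 5.37815.
Back-substitute: a = (2.6 − 0.44·5.37815) / 0.14 = 1.66867.

1.7 kg product A, 5.4 kg potassium nitrate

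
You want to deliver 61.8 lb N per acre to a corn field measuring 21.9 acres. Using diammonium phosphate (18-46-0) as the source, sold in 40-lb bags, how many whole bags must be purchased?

Product per acre = 61.8 / 18% = 343.333 lb.
Total product = 343.333 × 21.9 = 7519 lb.
Bags = ⌈7519 / 40⌉ = 188.

188 bags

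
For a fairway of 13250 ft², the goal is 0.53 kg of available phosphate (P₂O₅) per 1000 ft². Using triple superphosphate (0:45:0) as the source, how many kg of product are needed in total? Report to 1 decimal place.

Product per 1000 ft² = 0.53 / 45% = 1.17778 kg.
Total product = 1.17778 × 13250 / 1000 = 15.6056 kg.

15.6 kg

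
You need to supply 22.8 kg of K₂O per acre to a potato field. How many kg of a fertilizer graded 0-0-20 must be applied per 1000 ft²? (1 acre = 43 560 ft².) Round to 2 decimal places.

2.62 kg of product per thousand sq ft

Product per acre = 22.8 / 20% = 114 kg.
Convert to per 1000 ft²: 114 × 0.0229568 = 2.61708 kg.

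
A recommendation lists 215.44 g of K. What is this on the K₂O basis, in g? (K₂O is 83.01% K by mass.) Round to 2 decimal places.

259.53 g K₂O

K₂O = 215.44 / 0.8301 = 259.534996 g.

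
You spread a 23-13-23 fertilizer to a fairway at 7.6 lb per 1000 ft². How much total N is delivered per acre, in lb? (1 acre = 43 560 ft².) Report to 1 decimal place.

76.1 lb N per acre

nitrogen per 1000 ft² = 7.6 × 23% = 1.748 lb.
Convert to per acre: 1.748 × 43.56 = 76.1429 lb.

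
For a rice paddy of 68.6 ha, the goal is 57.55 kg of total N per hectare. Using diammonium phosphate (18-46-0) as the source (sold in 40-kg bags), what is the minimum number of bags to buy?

Product per hectare = 57.55 / 18% = 319.722 kg.
Total product = 319.722 × 68.6 = 21932.9 kg.
Bags = ⌈21932.9 / 40⌉ = 549.

549 bags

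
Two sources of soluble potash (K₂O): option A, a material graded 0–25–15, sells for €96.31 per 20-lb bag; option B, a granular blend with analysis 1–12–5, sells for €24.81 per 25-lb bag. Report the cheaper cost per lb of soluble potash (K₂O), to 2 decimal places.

€19.85 per lb K₂O (option B)

option A: K₂O per bag = 20 × 15% = 3 lb; cost = 96.31 / 3 = €32.1033/lb K₂O.
option B: K₂O per bag = 25 × 5% = 1.25 lb; cost = 24.81 / 1.25 = €19.8480/lb K₂O.
option B is cheaper.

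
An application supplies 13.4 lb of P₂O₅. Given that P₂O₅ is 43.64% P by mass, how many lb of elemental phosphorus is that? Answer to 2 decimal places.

5.85 lb P

P = 13.4 × 0.4364 = 5.84776 lb.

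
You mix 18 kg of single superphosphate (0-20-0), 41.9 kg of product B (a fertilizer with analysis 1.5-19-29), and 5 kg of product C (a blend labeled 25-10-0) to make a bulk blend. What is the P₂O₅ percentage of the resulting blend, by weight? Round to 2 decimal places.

Total mass = 18 + 41.9 + 5 = 64.9 kg.
P₂O₅ mass = 20%×18 + 19%×41.9 + 10%×5 = 12.061 kg.
% P₂O₅ = 12.061 / 64.9 = 18.584%.

18.58% P₂O₅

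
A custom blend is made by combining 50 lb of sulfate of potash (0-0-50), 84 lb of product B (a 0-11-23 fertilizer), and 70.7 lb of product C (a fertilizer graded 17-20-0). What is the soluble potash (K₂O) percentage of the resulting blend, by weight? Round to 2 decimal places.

21.65% K₂O

Total mass = 50 + 84 + 70.7 = 204.7 lb.
K₂O mass = 50%×50 + 23%×84 + 0%×70.7 = 44.32 lb.
% K₂O = 44.32 / 204.7 = 21.6512%.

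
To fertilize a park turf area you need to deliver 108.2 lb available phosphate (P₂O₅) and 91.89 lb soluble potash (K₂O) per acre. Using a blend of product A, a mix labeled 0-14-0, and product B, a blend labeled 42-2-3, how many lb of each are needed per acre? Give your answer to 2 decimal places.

335.29 lb product A, 3063.00 lb product B

With a, b = lb per acre of product A and product B:
P₂O₅: 0.14·a + 0.02·b = 108.2
K₂O: 0·a + 0.03·b = 91.89
Solving simultaneously: a = 335.286, b = 3063.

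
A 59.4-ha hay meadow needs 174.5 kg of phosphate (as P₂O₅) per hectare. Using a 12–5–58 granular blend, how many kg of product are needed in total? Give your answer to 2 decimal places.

207306.00 kg

Product per hectare = 174.5 / 5% = 3490 kg.
Total product = 3490 × 59.4 = 207306 kg.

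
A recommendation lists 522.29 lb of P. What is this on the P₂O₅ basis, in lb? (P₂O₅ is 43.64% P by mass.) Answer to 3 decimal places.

P₂O₅ = 522.29 / 0.4364 = 1196.8148 lb.

1196.815 lb P₂O₅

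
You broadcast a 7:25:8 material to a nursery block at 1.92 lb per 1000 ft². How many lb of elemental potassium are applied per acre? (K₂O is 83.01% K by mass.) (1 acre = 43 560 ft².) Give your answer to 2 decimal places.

5.55 lb K per acre

K₂O per 1000 ft² = 1.92 × 8% = 0.1536 lb.
Elemental K = 0.1536 × 0.8301 = 0.127503 lb per 1000 ft².
Convert to per acre: 0.127503 × 43.56 = 5.55405 lb.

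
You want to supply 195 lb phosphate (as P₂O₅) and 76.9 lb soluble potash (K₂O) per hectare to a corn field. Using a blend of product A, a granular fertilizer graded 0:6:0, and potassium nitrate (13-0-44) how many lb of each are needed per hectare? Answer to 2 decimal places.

Let a = lb of product A, b = lb of potassium nitrate (per hectare).
P₂O₅: 0.06·a + 0·b = 195
K₂O: 0·a + 0.44·b = 76.9
Solving simultaneously: a = 3250, b = 174.773.

3250.00 lb product A, 174.77 lb potassium nitrate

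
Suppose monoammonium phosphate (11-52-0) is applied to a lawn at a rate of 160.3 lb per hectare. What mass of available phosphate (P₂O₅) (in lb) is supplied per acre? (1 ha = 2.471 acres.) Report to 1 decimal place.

P₂O₅ per hectare = 160.3 × 52% = 83.356 lb.
Convert to per acre: 83.356 × 0.404694 = 33.7337 lb.

33.7 lb P₂O₅ per acre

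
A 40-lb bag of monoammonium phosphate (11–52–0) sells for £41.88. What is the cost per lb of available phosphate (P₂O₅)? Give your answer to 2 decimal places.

£2.01 per lb P₂O₅

P₂O₅ in bag = 40 × 52% = 20.8 lb.
Cost per lb P₂O₅ = £41.88 / 20.8 = £2.0135.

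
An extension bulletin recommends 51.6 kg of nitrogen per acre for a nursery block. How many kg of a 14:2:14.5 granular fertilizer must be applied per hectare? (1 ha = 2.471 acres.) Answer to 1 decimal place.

Product per acre = 51.6 / 14% = 368.571 kg.
Convert to per hectare: 368.571 × 2.471 = 910.74 kg.

910.7 kg of product per hectare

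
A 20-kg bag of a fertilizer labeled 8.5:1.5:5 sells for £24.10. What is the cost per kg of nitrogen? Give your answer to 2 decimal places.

N in bag = 20 × 8.5% = 1.7 kg.
Cost per kg N = £24.10 / 1.7 = £14.1765.

£14.18 per kg N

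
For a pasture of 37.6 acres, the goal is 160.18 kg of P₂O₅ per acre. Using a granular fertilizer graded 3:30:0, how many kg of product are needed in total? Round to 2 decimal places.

20075.89 kg

Product per acre = 160.18 / 30% = 533.933 kg.
Total product = 533.933 × 37.6 = 20075.893 kg.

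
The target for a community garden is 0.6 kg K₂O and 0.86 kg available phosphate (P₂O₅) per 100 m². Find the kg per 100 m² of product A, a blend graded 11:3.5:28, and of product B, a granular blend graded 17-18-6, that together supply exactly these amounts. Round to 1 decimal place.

Let a = kg of product A, b = kg of product B (per 100 m²).
K₂O: 0.28·a + 0.06·b = 0.6
P₂O₅: 0.035·a + 0.18·b = 0.86
Eliminate b: (row1) − 0.06/0.18·(row2) → 0.268333·a = 0.313333, so a = 1.1677.
Then b = (0.86 − 0.035·1.1677) / 0.18 = 4.55072.

1.2 kg product A, 4.6 kg product B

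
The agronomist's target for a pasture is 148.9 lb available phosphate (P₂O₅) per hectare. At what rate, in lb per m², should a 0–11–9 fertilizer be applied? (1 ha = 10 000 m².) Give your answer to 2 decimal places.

0.14 lb of product per sq m

Product per hectare = 148.9 / 11% = 1353.64 lb.
Convert to per m²: 1353.64 × 0.0001 = 0.135364 lb.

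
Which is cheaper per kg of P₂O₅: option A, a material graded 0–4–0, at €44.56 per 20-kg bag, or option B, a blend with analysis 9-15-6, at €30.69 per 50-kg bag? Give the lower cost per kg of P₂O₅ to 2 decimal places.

€4.09 per kg P₂O₅ (option B)

option A: P₂O₅ per bag = 20 × 4% = 0.8 kg; cost = 44.56 / 0.8 = €55.7000/kg P₂O₅.
option B: P₂O₅ per bag = 50 × 15% = 7.5 kg; cost = 30.69 / 7.5 = €4.0920/kg P₂O₅.
option B is cheaper.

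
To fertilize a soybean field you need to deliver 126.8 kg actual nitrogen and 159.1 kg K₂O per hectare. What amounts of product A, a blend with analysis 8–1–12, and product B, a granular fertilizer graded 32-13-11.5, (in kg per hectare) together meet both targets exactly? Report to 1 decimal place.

1244.2 kg product A, 85.2 kg product B

Per-hectare balance (a = product A, b = product B):
N: 0.08·a + 0.32·b = 126.8
K₂O: 0.12·a + 0.115·b = 159.1
Eliminate a: (row1) − 0.08/0.12·(row2) → 0.243333·b = 20.7333, so b = 85.2055.
Back-substitute: a = (126.8 − 0.32·85.2055) / 0.08 = 1244.18.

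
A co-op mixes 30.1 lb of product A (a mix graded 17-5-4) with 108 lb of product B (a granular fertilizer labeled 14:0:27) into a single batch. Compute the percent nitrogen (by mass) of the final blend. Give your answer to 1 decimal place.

Total mass = 30.1 + 108 = 138.1 lb.
N mass = 17%×30.1 + 14%×108 = 20.237 lb.
% N = 20.237 / 138.1 = 14.6539%.

14.7% N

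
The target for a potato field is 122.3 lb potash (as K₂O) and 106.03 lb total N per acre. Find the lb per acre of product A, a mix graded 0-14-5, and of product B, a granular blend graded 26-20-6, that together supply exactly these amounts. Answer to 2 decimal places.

1956.63 lb product A, 407.81 lb product B

Per-acre balance (a = product A, b = product B):
K₂O: 0.05·a + 0.06·b = 122.3
N: 0·a + 0.26·b = 106.03
Solving simultaneously: a = 1956.631, b = 407.808.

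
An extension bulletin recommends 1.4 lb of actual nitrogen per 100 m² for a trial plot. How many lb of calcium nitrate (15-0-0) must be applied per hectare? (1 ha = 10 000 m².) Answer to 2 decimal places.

933.33 lb of product per hectare

Product per 100 m² = 1.4 / 15% = 9.33333 lb.
Convert to per hectare: 9.33333 × 100 = 933.333 lb.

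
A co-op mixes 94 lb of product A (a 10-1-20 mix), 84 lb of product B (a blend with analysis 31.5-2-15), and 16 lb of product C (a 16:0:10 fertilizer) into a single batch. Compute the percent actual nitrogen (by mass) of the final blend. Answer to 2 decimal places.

Total mass = 94 + 84 + 16 = 194 lb.
N mass = 10%×94 + 31.5%×84 + 16%×16 = 38.42 lb.
% N = 38.42 / 194 = 19.8041%.

19.80% N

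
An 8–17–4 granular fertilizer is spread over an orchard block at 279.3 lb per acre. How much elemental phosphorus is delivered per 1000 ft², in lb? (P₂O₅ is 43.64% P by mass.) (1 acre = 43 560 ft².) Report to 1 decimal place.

P₂O₅ per acre = 279.3 × 17% = 47.481 lb.
Elemental P = 47.481 × 0.4364 = 20.7207 lb per acre.
Convert to per 1000 ft²: 20.7207 × 0.0229568 = 0.475682 lb.

0.5 lb P per thousand sq ft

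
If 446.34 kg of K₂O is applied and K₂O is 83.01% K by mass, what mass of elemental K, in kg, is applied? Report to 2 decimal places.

K = 446.34 × 0.8301 = 370.507 kg.

370.51 kg K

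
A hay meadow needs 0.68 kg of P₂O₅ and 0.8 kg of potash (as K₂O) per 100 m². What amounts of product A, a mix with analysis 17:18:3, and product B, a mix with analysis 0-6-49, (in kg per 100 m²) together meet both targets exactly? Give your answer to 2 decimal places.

3.30 kg product A, 1.43 kg product B

With a, b = kg per 100 m² of product A and product B:
P₂O₅: 0.18·a + 0.06·b = 0.68
K₂O: 0.03·a + 0.49·b = 0.8
From row1: a = (0.68 − 0.06·b) / 0.18.
Into row2: 0.03·(0.68 − 0.06·b)/0.18 + 0.49·b = 0.8 → b = 1.43056, a = 3.30093.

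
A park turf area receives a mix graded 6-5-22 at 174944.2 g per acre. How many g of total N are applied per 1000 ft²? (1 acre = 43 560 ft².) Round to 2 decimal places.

240.97 g N per thousand sq ft

nitrogen per acre = 174944.2 × 6% = 10496.7 g.
Convert to per 1000 ft²: 10496.7 × 0.0229568 = 240.96997 g.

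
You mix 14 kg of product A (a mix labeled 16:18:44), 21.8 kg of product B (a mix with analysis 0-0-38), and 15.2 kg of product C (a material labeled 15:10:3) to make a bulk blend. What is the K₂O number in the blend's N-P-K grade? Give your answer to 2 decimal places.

29.22% K₂O

Total mass = 14 + 21.8 + 15.2 = 51 kg.
K₂O mass = 44%×14 + 38%×21.8 + 3%×15.2 = 14.9 kg.
% K₂O = 14.9 / 51 = 29.2157%.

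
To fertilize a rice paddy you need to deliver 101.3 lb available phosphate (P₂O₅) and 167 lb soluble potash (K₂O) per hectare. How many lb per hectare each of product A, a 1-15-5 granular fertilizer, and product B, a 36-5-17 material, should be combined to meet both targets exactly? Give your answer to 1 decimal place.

Per-hectare balance (a = product A, b = product B):
P₂O₅: 0.15·a + 0.05·b = 101.3
K₂O: 0.05·a + 0.17·b = 167
Eliminate b: (row1) − 0.05/0.17·(row2) → 0.135294·a = 52.1824, so a = 385.696.
Then b = (167 − 0.05·385.696) / 0.17 = 868.913.

385.7 lb product A, 868.9 lb product B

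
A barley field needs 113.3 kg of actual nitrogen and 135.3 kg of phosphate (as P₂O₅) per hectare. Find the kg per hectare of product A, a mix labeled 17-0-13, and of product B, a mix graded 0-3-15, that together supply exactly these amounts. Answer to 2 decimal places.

Let a = kg of product A, b = kg of product B (per hectare).
N: 0.17·a + 0·b = 113.3
P₂O₅: 0·a + 0.03·b = 135.3
Solving simultaneously: a = 666.471, b = 4510.

666.47 kg product A, 4510.00 kg product B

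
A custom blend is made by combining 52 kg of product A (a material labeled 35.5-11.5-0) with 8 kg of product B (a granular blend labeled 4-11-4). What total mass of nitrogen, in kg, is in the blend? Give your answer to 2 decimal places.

18.78 kg N

N mass = 35.5%×52 + 4%×8 = 18.78 kg.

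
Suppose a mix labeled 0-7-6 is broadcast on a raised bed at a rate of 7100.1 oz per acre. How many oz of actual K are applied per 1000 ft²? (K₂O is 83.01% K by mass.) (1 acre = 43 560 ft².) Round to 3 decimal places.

K₂O per acre = 7100.1 × 6% = 426.006 oz.
Elemental K = 426.006 × 0.8301 = 353.628 oz per acre.
Convert to per 1000 ft²: 353.628 × 0.0229568 = 8.11817 oz.

8.118 oz K per thousand sq ft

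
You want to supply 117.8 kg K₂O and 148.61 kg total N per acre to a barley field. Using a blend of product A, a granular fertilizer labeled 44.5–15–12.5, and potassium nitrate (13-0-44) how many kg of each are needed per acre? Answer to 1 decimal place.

With a, b = kg per acre of product A and potassium nitrate:
K₂O: 0.125·a + 0.44·b = 117.8
N: 0.445·a + 0.13·b = 148.61
Eliminate b: (row1) − 0.44/0.13·(row2) → -1.38115·a = -385.188, so a = 278.888.
Then b = (148.61 − 0.445·278.888) / 0.13 = 188.498.

278.9 kg product A, 188.5 kg potassium nitrate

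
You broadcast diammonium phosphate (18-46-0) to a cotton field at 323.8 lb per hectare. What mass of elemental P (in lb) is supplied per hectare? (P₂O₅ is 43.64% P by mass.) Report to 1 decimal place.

65.0 lb P per hectare

P₂O₅ per hectare = 323.8 × 46% = 148.948 lb.
Elemental P = 148.948 × 0.4364 = 65.0009 lb per hectare.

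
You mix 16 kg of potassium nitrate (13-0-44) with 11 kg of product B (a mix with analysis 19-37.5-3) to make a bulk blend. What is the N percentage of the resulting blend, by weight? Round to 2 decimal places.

15.44% N

Total mass = 16 + 11 = 27 kg.
N mass = 13%×16 + 19%×11 = 4.17 kg.
% N = 4.17 / 27 = 15.4444%.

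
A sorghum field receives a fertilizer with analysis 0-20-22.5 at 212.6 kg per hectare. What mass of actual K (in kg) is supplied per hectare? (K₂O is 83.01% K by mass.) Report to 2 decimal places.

39.71 kg K per hectare

K₂O per hectare = 212.6 × 22.5% = 47.835 kg.
Elemental K = 47.835 × 0.8301 = 39.7078 kg per hectare.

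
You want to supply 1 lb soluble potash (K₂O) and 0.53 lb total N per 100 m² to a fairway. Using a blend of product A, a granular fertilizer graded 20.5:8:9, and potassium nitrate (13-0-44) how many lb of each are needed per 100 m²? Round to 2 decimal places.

1.31 lb product A, 2.00 lb potassium nitrate

Per-100 m² balance (a = product A, b = potassium nitrate):
K₂O: 0.09·a + 0.44·b = 1
N: 0.205·a + 0.13·b = 0.53
From row1: a = (1 − 0.44·b) / 0.09.
Into row2: 0.205·(1 − 0.44·b)/0.09 + 0.13·b = 0.53 → b = 2.00382, a = 1.31465.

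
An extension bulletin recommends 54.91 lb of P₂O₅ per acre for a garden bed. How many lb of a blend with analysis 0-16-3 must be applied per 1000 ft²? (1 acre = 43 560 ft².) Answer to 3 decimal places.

7.879 lb of product per thousand sq ft

Product per acre = 54.91 / 16% = 343.187 lb.
Convert to per 1000 ft²: 343.187 × 0.0229568 = 7.8785 lb.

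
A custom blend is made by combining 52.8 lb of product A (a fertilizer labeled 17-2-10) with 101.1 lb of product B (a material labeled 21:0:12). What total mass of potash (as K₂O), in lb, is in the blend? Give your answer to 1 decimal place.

K₂O mass = 10%×52.8 + 12%×101.1 = 17.412 lb.

17.4 lb K₂O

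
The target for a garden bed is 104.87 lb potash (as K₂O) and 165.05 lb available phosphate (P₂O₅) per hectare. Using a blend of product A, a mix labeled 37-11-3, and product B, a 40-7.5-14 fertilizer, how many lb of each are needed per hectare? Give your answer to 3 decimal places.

Per-hectare balance (a = product A, b = product B):
K₂O: 0.03·a + 0.14·b = 104.87
P₂O₅: 0.11·a + 0.075·b = 165.05
From row1: a = (104.87 − 0.14·b) / 0.03.
Into row2: 0.11·(104.87 − 0.14·b)/0.03 + 0.075·b = 165.05 → b = 500.6996, a = 1159.0684.

1159.068 lb product A, 500.700 lb product B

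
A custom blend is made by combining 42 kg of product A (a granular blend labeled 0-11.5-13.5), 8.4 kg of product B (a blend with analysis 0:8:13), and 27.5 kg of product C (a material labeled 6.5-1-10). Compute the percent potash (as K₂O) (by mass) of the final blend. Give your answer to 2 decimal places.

Total mass = 42 + 8.4 + 27.5 = 77.9 kg.
K₂O mass = 13.5%×42 + 13%×8.4 + 10%×27.5 = 9.512 kg.
% K₂O = 9.512 / 77.9 = 12.2105%.

12.21% K₂O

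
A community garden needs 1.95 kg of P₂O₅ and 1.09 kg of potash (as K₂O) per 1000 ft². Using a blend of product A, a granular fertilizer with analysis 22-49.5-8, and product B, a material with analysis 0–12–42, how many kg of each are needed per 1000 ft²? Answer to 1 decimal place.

With a, b = kg per 1000 ft² of product A and product B:
P₂O₅: 0.495·a + 0.12·b = 1.95
K₂O: 0.08·a + 0.42·b = 1.09
Eliminate a: (row1) − 0.495/0.08·(row2) → -2.47875·b = -4.79438, so b = 1.93419.
Back-substitute: a = (1.95 − 0.12·1.93419) / 0.495 = 3.4705.

3.5 kg product A, 1.9 kg product B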